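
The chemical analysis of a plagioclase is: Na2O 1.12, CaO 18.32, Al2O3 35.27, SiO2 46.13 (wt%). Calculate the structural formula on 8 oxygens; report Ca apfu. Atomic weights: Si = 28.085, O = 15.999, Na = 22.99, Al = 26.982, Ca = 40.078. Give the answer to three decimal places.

0.896 Ca apfu

1.12 wt% Na2O ÷ 61.979 g/mol = 0.01807 mol, giving 0.03614 Na and 0.01807 O.
18.32 wt% CaO ÷ 56.077 g/mol = 0.32669 mol, giving 0.32669 Ca and 0.32669 O.
35.27 wt% Al2O3 ÷ 101.961 g/mol = 0.34592 mol, giving 0.69184 Al and 1.03776 O.
46.13 wt% SiO2 ÷ 60.083 g/mol = 0.76777 mol, giving 0.76777 Si and 1.53554 O.
Oxygen sums to 2.91806; scaling by 8/2.91806 = 2.74155 puts the formula on 8 O.
Ca: 0.32669 × 2.74155 = 0.896 atoms per formula unit.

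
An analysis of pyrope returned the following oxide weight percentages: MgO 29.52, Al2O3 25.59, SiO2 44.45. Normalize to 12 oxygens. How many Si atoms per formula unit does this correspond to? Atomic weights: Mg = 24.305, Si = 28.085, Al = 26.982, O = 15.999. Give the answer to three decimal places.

MgO: 29.52/40.304 = 0.73243 mol → 0.73243 mol Mg, 0.73243 mol O.
Al2O3: 25.59/101.961 = 0.25098 mol → 0.50196 mol Al, 0.75294 mol O.
SiO2: 44.45/60.083 = 0.73981 mol → 0.73981 mol Si, 1.47962 mol O.
Total oxygen = 2.96499 mol. Normalization factor = 12/2.96499 = 4.04723.
Si per 12 O = 0.73981 × 4.04723 = 2.994.

2.994 Si apfu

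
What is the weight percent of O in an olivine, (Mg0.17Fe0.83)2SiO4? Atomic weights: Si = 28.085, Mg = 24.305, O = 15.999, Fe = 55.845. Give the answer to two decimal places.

33.15 wt%

M((Mg0.17Fe0.83)2SiO4) = 193.047 g/mol.
O contributes 4 × 15.999 = 63.996 g per mole.
63.996/193.047 = 0.3315 → 33.15%.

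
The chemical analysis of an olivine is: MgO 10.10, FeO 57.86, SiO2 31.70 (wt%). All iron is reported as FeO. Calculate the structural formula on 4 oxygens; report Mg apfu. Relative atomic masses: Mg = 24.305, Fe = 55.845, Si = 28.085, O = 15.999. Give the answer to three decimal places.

MgO (M=40.304): mol = 0.25060; Mg = 0.25060, O = 0.25060.
FeO (M=71.844): mol = 0.80536; Fe = 0.80536, O = 0.80536.
SiO2 (M=60.083): mol = 0.52760; Si = 0.52760, O = 1.05520.
ΣO = 2.11116; factor = 4/ΣO = 1.89469.
Mg apfu = 0.25060 × 1.89469 = 0.475.

0.475 Mg apfu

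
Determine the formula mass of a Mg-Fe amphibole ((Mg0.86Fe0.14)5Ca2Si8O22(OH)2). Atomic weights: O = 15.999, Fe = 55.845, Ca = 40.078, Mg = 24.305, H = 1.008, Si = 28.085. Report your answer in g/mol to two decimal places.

The formula mass is the sum 4.30*24.305 + 0.70*55.845 + 2*40.078 + 8*28.085 + 24*15.999 + 2*1.008.

834.43 g/mol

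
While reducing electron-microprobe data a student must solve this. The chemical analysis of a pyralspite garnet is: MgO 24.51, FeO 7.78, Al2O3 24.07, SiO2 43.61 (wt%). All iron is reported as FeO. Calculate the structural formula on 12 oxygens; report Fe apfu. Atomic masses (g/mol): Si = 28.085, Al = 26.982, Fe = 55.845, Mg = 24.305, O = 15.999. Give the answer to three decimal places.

MgO (M=40.304): mol = 0.60813; Mg = 0.60813, O = 0.60813.
FeO (M=71.844): mol = 0.10829; Fe = 0.10829, O = 0.10829.
Al2O3 (M=101.961): mol = 0.23607; Al = 0.47214, O = 0.70821.
SiO2 (M=60.083): mol = 0.72583; Si = 0.72583, O = 1.45166.
ΣO = 2.87629; factor = 12/ΣO = 4.17204.
Fe apfu = 0.10829 × 4.17204 = 0.452.

0.452 Fe apfu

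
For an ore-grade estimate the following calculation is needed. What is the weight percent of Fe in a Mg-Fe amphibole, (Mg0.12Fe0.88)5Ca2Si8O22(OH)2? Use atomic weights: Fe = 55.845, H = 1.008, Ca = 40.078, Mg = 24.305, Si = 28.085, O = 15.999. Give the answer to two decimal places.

M((Mg0.12Fe0.88)5Ca2Si8O22(OH)2) = 951.129 g/mol.
Fe contributes 4.40 × 55.845 = 245.718 g per mole.
245.718/951.129 = 0.2583 → 25.83%.

25.83 wt%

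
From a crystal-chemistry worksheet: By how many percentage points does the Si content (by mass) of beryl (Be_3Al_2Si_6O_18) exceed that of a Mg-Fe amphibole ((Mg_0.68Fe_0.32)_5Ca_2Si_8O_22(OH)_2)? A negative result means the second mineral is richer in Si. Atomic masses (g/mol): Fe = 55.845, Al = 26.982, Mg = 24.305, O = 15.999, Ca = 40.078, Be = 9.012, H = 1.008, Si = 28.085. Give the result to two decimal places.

5.31 percentage points

First mineral: 168.510 g Si in 537.492 g formula = 31.35 wt% Si.
Second mineral: 224.680 g Si in 862.817 g formula = 26.04 wt% Si.
31.35% − 26.04% gives a difference of 5.31 percentage points.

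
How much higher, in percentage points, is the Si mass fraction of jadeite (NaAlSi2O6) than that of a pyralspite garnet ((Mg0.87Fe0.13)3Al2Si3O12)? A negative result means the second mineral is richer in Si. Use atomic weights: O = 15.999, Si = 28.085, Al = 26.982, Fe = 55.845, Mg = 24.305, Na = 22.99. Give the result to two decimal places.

Si in NaAlSi2O6: molar mass 202.136 g/mol; 2×28.085 = 56.170 g → 27.79 wt%.
Si in (Mg0.87Fe0.13)3Al2Si3O12: molar mass 415.423 g/mol; 3×28.085 = 84.255 g → 20.28 wt%.
Difference = 27.79 − 20.28 = 7.51 percentage points.

7.51 percentage points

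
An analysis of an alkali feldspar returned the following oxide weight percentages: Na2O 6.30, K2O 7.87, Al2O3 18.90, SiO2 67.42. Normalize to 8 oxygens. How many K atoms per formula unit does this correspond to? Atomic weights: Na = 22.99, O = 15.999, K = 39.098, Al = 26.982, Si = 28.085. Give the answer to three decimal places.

Na2O: 6.30/61.979 = 0.10165 mol → 0.20330 mol Na, 0.10165 mol O.
K2O: 7.87/94.195 = 0.08355 mol → 0.16710 mol K, 0.08355 mol O.
Al2O3: 18.90/101.961 = 0.18536 mol → 0.37072 mol Al, 0.55608 mol O.
SiO2: 67.42/60.083 = 1.12211 mol → 1.12211 mol Si, 2.24422 mol O.
Total oxygen = 2.98550 mol. Normalization factor = 8/2.98550 = 2.67962.
K per 8 O = 0.16710 × 2.67962 = 0.448.

0.448 K apfu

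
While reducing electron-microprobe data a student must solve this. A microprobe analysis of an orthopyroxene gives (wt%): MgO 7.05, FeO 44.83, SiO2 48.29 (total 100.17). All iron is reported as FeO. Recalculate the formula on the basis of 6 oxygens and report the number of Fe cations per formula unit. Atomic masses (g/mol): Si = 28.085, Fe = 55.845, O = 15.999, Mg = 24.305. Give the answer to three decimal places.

7.05 wt% MgO ÷ 40.304 g/mol = 0.17492 mol, giving 0.17492 Mg and 0.17492 O.
44.83 wt% FeO ÷ 71.844 g/mol = 0.62399 mol, giving 0.62399 Fe and 0.62399 O.
48.29 wt% SiO2 ÷ 60.083 g/mol = 0.80372 mol, giving 0.80372 Si and 1.60744 O.
Oxygen sums to 2.40635; scaling by 6/2.40635 = 2.49340 puts the formula on 6 O.
Fe: 0.62399 × 2.49340 = 1.556 atoms per formula unit.

1.556 Fe apfu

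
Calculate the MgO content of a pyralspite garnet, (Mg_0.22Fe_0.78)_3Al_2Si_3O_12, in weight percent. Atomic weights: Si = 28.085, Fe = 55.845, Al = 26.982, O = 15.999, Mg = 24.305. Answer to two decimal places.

5.58 wt%

Formula mass = 476.926 g/mol.
0.66 Mg → 0.6600 mol MgO per formula unit; M(MgO) = 40.304, so MgO mass = 26.601 g.
26.601/476.926 × 100 = 5.58 wt%.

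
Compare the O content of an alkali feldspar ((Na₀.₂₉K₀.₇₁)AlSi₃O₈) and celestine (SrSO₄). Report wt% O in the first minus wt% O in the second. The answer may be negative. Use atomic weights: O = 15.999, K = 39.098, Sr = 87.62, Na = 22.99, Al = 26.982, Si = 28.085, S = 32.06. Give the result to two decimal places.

First mineral: 127.992 g O in 273.656 g formula = 46.77 wt% O.
Second mineral: 63.996 g O in 183.676 g formula = 34.84 wt% O.
46.77% − 34.84% gives a difference of 11.93 percentage points.

11.93 percentage points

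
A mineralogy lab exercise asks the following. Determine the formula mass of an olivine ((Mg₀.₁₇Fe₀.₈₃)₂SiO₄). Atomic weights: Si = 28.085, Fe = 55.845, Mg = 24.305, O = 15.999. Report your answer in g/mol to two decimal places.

M = 0.34×24.305 + 1.66×55.845 + 1×28.085 + 4×15.999

193.05 g/mol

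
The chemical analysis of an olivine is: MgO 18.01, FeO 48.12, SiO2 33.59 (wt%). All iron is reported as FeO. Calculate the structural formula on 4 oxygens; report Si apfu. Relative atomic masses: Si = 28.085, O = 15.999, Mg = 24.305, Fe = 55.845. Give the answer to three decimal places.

MgO (M=40.304): mol = 0.44685; Mg = 0.44685, O = 0.44685.
FeO (M=71.844): mol = 0.66978; Fe = 0.66978, O = 0.66978.
SiO2 (M=60.083): mol = 0.55906; Si = 0.55906, O = 1.11812.
ΣO = 2.23475; factor = 4/ΣO = 1.78991.
Si apfu = 0.55906 × 1.78991 = 1.001.

1.001 Si apfu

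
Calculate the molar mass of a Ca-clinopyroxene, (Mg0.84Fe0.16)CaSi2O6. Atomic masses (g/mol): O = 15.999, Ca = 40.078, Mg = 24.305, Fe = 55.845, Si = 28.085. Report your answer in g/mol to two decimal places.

Mg: 0.84 × 24.305 = 20.4162
Fe: 0.16 × 55.845 = 8.9352
Ca: 1 × 40.078 = 40.0780
Si: 2 × 28.085 = 56.1700
O: 6 × 15.999 = 95.9940
Summing the contributions gives the formula mass.

221.59 g/mol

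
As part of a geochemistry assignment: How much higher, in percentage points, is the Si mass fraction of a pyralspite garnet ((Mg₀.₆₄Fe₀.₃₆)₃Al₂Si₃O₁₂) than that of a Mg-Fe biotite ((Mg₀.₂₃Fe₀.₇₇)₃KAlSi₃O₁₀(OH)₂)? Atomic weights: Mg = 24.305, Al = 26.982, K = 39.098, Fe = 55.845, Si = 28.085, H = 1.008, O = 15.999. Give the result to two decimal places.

Si in (Mg₀.₆₄Fe₀.₃₆)₃Al₂Si₃O₁₂: molar mass 437.185 g/mol; 3×28.085 = 84.255 g → 19.27 wt%.
Si in (Mg₀.₂₃Fe₀.₇₇)₃KAlSi₃O₁₀(OH)₂: molar mass 490.111 g/mol; 3×28.085 = 84.255 g → 17.19 wt%.
Difference = 19.27 − 17.19 = 2.08 percentage points.

2.08 percentage points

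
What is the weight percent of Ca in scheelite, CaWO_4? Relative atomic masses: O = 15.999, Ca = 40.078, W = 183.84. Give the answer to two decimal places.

13.92 wt%

M(CaWO_4) = 287.914 g/mol.
Ca contributes 1 × 40.078 = 40.078 g per mole.
40.078/287.914 = 0.1392 → 13.92%.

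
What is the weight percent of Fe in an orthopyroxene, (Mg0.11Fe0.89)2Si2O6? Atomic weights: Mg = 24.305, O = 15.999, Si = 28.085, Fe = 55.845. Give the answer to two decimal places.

38.69 mass %

Formula mass = 0.22×24.305 + 1.78×55.845 + 2×28.085 + 6×15.999 = 256.915 g/mol, of which 99.404 g is Fe.
So Fe makes up 99.404/256.915 = 0.3869 of the mass, i.e. 38.69%.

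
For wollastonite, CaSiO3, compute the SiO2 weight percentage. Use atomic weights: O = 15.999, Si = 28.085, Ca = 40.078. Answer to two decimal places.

51.72 wt%

M(CaSiO3) = 116.160 g/mol; M(SiO2) = 60.083 g/mol.
Moles SiO2 per formula unit = 1 Si ÷ 1 = 1.0000.
SiO2 fraction = (1.0000 × 60.083) / 116.160 = 60.083/116.160 = 0.5172.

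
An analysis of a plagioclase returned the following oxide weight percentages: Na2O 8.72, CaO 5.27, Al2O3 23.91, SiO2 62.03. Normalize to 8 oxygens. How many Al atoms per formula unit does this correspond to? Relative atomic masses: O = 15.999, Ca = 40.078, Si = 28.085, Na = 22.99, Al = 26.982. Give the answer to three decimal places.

1.249 Al apfu

Na2O: 8.72/61.979 = 0.14069 mol → 0.28138 mol Na, 0.14069 mol O.
CaO: 5.27/56.077 = 0.09398 mol → 0.09398 mol Ca, 0.09398 mol O.
Al2O3: 23.91/101.961 = 0.23450 mol → 0.46900 mol Al, 0.70350 mol O.
SiO2: 62.03/60.083 = 1.03241 mol → 1.03241 mol Si, 2.06482 mol O.
Total oxygen = 3.00299 mol. Normalization factor = 8/3.00299 = 2.66401.
Al per 8 O = 0.46900 × 2.66401 = 1.249.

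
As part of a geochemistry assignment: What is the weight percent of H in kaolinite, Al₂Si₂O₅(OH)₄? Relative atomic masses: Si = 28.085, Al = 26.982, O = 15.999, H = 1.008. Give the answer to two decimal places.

1.56 weight percent

Formula mass = 2·26.982 + 2·28.085 + 9·15.999 + 4·1.008 = 258.157 g/mol, of which 4.032 g is H.
So H makes up 4.032/258.157 = 0.0156 of the mass, i.e. 1.56%.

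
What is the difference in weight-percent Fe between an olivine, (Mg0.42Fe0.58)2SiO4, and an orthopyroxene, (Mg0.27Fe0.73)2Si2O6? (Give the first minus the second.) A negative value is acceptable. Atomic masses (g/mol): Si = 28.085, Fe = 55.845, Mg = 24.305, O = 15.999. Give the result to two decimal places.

First mineral: 64.780 g Fe in 177.277 g formula = 36.54 wt% Fe.
Second mineral: 81.534 g Fe in 246.822 g formula = 33.03 wt% Fe.
36.54% − 33.03% gives a difference of 3.51 percentage points.

3.51 percentage points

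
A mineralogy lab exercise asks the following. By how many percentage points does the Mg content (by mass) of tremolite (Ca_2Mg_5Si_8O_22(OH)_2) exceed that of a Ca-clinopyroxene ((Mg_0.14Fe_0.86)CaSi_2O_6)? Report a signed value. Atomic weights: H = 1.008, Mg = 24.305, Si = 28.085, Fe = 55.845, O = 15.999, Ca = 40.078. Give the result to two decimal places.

13.56 percentage points

Mg in Ca_2Mg_5Si_8O_22(OH)_2: molar mass 812.353 g/mol; 5×24.305 = 121.525 g → 14.96 wt%.
Mg in (Mg_0.14Fe_0.86)CaSi_2O_6: molar mass 243.671 g/mol; 0.14×24.305 = 3.403 g → 1.40 wt%.
Difference = 14.96 − 1.40 = 13.56 percentage points.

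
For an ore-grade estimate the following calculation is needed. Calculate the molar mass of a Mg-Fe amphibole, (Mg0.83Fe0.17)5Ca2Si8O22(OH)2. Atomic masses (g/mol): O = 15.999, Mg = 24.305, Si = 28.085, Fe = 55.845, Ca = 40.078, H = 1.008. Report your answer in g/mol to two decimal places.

839.16 g/mol

M = 4.15·24.305 + 0.85·55.845 + 2·40.078 + 8·28.085 + 24·15.999 + 2·1.008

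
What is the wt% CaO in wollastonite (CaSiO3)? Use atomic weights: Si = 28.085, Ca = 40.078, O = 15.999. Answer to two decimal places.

48.28 wt%

Formula mass = 116.160 g/mol.
1 Ca → 1.0000 mol CaO per formula unit; M(CaO) = 56.077, so CaO mass = 56.077 g.
56.077/116.160 × 100 = 48.28 wt%.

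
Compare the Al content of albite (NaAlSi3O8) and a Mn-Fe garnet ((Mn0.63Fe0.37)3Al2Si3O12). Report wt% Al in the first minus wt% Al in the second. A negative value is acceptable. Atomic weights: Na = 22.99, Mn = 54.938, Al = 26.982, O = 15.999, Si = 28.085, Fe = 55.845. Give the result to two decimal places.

-0.59 percentage points

Al in NaAlSi3O8: molar mass 262.219 g/mol; 1×26.982 = 26.982 g → 10.29 wt%.
Al in (Mn0.63Fe0.37)3Al2Si3O12: molar mass 496.028 g/mol; 2×26.982 = 53.964 g → 10.88 wt%.
Difference = 10.29 − 10.88 = -0.59 percentage points.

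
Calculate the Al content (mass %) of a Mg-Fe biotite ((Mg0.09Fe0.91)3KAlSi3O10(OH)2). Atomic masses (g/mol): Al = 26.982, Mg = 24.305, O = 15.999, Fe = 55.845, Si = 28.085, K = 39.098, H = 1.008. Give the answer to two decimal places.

5.36 mass %

Formula mass = 0.27*24.305 + 2.73*55.845 + 1*39.098 + 1*26.982 + 3*28.085 + 12*15.999 + 2*1.008 = 503.358 g/mol, of which 26.982 g is Al.
So Al makes up 26.982/503.358 = 0.0536 of the mass, i.e. 5.36%.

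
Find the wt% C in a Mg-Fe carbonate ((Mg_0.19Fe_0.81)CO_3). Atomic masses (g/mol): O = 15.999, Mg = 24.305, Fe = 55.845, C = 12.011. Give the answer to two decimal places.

10.93 weight percent

Formula mass = 0.19×24.305 + 0.81×55.845 + 1×12.011 + 3×15.999 = 109.860 g/mol, of which 12.011 g is C.
So C makes up 12.011/109.860 = 0.1093 of the mass, i.e. 10.93%.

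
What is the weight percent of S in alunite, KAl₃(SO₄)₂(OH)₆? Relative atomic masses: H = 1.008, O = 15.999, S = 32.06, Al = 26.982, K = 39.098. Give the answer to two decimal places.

15.48 wt%

M(KAl₃(SO₄)₂(OH)₆) = 414.198 g/mol.
S contributes 2 × 32.06 = 64.120 g per mole.
64.120/414.198 = 0.1548 → 15.48%.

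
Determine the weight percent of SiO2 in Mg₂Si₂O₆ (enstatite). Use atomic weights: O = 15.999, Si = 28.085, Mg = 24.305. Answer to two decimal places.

59.85 wt%

Molar mass of Mg₂Si₂O₆ = 2*24.305 + 2*28.085 + 6*15.999 = 200.774 g/mol.
Each formula unit contains 2 Si, equivalent to 2/1 = 2.0000 mol SiO2.
M(SiO2) = 1×28.085 + 2×15.999 = 60.083 g/mol.
Mass of SiO2 per formula unit = 2.0000 × 60.083 = 120.166 g.
SiO2 wt% = 120.166 / 200.774 × 100 = 59.85%.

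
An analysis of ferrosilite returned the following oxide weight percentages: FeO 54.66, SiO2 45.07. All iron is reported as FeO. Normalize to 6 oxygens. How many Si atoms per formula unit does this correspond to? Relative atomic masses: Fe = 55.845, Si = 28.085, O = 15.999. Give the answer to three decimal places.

1.991 Si apfu

FeO: 54.66/71.844 = 0.76082 mol → 0.76082 mol Fe, 0.76082 mol O.
SiO2: 45.07/60.083 = 0.75013 mol → 0.75013 mol Si, 1.50026 mol O.
Total oxygen = 2.26108 mol. Normalization factor = 6/2.26108 = 2.65360.
Si per 6 O = 0.75013 × 2.65360 = 1.991.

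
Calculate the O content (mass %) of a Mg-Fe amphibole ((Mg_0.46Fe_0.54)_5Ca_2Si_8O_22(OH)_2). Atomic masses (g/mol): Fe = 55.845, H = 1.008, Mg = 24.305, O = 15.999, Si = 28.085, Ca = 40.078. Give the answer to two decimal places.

42.78 mass %

M((Mg_0.46Fe_0.54)_5Ca_2Si_8O_22(OH)_2) = 897.511 g/mol.
O contributes 24 × 15.999 = 383.976 g per mole.
383.976/897.511 = 0.4278 → 42.78%.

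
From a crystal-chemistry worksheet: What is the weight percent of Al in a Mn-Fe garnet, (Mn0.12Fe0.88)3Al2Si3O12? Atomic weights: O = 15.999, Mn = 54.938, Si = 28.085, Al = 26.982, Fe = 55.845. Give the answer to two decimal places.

10.85 weight percent

M((Mn0.12Fe0.88)3Al2Si3O12) = 497.415 g/mol.
Al contributes 2 × 26.982 = 53.964 g per mole.
53.964/497.415 = 0.1085 → 10.85%.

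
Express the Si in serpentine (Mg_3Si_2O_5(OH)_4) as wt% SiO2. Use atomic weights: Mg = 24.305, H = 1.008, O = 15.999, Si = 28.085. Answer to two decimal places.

M(Mg_3Si_2O_5(OH)_4) = 277.108 g/mol; M(SiO2) = 60.083 g/mol.
Moles SiO2 per formula unit = 2 Si ÷ 1 = 2.0000.
SiO2 fraction = (2.0000 × 60.083) / 277.108 = 120.166/277.108 = 0.4336.

43.36 wt%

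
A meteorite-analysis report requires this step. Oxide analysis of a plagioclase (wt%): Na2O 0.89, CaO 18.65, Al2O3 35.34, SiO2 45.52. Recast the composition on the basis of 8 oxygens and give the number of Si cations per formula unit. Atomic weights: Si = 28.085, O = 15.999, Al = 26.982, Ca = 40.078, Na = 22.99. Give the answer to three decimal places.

Na2O (M=61.979): mol = 0.01436; Na = 0.02872, O = 0.01436.
CaO (M=56.077): mol = 0.33258; Ca = 0.33258, O = 0.33258.
Al2O3 (M=101.961): mol = 0.34660; Al = 0.69320, O = 1.03980.
SiO2 (M=60.083): mol = 0.75762; Si = 0.75762, O = 1.51524.
ΣO = 2.90198; factor = 8/ΣO = 2.75674.
Si apfu = 0.75762 × 2.75674 = 2.089.

2.089 Si apfu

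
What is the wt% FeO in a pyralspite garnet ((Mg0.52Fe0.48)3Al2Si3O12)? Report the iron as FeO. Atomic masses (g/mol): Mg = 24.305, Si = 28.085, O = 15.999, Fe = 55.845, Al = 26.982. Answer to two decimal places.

23.06 wt%

Formula mass = 448.540 g/mol.
1.44 Fe → 1.4400 mol FeO per formula unit; M(FeO) = 71.844, so FeO mass = 103.455 g.
103.455/448.540 × 100 = 23.06 wt%.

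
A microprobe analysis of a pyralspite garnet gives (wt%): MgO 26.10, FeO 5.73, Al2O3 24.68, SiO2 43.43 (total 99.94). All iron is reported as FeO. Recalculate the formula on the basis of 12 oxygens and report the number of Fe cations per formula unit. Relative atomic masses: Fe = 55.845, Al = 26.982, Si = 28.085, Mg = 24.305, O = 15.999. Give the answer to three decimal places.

0.330 Fe apfu

MgO (M=40.304): mol = 0.64758; Mg = 0.64758, O = 0.64758.
FeO (M=71.844): mol = 0.07976; Fe = 0.07976, O = 0.07976.
Al2O3 (M=101.961): mol = 0.24205; Al = 0.48410, O = 0.72615.
SiO2 (M=60.083): mol = 0.72283; Si = 0.72283, O = 1.44566.
ΣO = 2.89915; factor = 12/ΣO = 4.13914.
Fe apfu = 0.07976 × 4.13914 = 0.330.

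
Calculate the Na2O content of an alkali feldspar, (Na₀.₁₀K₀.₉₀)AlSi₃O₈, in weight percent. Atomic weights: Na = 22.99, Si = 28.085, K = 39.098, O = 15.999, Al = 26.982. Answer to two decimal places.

M((Na₀.₁₀K₀.₉₀)AlSi₃O₈) = 276.716 g/mol; M(Na2O) = 61.979 g/mol.
Moles Na2O per formula unit = 0.10 Na ÷ 2 = 0.0500.
Na2O fraction = (0.0500 × 61.979) / 276.716 = 3.099/276.716 = 0.0112.

1.12 wt%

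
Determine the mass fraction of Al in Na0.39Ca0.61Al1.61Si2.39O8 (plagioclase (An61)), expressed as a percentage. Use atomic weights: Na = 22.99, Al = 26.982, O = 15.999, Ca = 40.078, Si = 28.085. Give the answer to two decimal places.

Formula mass = 0.39×22.99 + 0.61×40.078 + 1.61×26.982 + 2.39×28.085 + 8×15.999 = 271.970 g/mol, of which 43.441 g is Al.
So Al makes up 43.441/271.970 = 0.1597 of the mass, i.e. 15.97%.

15.97 wt%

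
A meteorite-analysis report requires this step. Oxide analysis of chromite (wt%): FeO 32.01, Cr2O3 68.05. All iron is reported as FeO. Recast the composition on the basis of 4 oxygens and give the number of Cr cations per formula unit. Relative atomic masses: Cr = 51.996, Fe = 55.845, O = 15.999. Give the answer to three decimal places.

2.002 Cr apfu

FeO: 32.01/71.844 = 0.44555 mol → 0.44555 mol Fe, 0.44555 mol O.
Cr2O3: 68.05/151.989 = 0.44773 mol → 0.89546 mol Cr, 1.34319 mol O.
Total oxygen = 1.78874 mol. Normalization factor = 4/1.78874 = 2.23621.
Cr per 4 O = 0.89546 × 2.23621 = 2.002.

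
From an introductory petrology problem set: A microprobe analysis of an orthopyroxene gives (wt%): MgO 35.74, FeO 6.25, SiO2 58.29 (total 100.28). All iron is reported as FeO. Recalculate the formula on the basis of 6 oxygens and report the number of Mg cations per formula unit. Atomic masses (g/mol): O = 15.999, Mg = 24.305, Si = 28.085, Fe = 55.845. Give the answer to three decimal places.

35.74 wt% MgO ÷ 40.304 g/mol = 0.88676 mol, giving 0.88676 Mg and 0.88676 O.
6.25 wt% FeO ÷ 71.844 g/mol = 0.08699 mol, giving 0.08699 Fe and 0.08699 O.
58.29 wt% SiO2 ÷ 60.083 g/mol = 0.97016 mol, giving 0.97016 Si and 1.94032 O.
Oxygen sums to 2.91407; scaling by 6/2.91407 = 2.05898 puts the formula on 6 O.
Mg: 0.88676 × 2.05898 = 1.826 atoms per formula unit.

1.826 Mg apfu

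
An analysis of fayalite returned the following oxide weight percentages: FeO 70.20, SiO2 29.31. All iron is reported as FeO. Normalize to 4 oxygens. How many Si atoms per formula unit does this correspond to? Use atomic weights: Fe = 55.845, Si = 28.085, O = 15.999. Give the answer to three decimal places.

0.999 Si apfu

70.20 wt% FeO ÷ 71.844 g/mol = 0.97712 mol, giving 0.97712 Fe and 0.97712 O.
29.31 wt% SiO2 ÷ 60.083 g/mol = 0.48783 mol, giving 0.48783 Si and 0.97566 O.
Oxygen sums to 1.95278; scaling by 4/1.95278 = 2.04836 puts the formula on 4 O.
Si: 0.48783 × 2.04836 = 0.999 atoms per formula unit.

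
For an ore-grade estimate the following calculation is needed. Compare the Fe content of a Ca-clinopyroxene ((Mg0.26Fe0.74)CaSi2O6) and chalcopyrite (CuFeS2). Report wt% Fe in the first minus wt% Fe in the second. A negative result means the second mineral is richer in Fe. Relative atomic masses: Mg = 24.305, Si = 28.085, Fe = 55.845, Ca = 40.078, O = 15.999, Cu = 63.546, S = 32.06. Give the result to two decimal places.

-13.20 percentage points

M((Mg0.26Fe0.74)CaSi2O6) = 239.887 g/mol, so wt% Fe = 41.325/239.887 × 100 = 17.23%.
M(CuFeS2) = 183.511 g/mol, so wt% Fe = 55.845/183.511 × 100 = 30.43%.
17.23 − 30.43 = -13.20 pp.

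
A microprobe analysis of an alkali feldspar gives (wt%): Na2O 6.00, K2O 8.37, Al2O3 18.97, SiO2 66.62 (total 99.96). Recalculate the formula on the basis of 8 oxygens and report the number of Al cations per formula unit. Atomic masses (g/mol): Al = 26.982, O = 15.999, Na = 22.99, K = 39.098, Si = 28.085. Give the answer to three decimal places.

6.00 wt% Na2O ÷ 61.979 g/mol = 0.09681 mol, giving 0.19362 Na and 0.09681 O.
8.37 wt% K2O ÷ 94.195 g/mol = 0.08886 mol, giving 0.17772 K and 0.08886 O.
18.97 wt% Al2O3 ÷ 101.961 g/mol = 0.18605 mol, giving 0.37210 Al and 0.55815 O.
66.62 wt% SiO2 ÷ 60.083 g/mol = 1.10880 mol, giving 1.10880 Si and 2.21760 O.
Oxygen sums to 2.96142; scaling by 8/2.96142 = 2.70141 puts the formula on 8 O.
Al: 0.37210 × 2.70141 = 1.005 atoms per formula unit.

1.005 Al apfu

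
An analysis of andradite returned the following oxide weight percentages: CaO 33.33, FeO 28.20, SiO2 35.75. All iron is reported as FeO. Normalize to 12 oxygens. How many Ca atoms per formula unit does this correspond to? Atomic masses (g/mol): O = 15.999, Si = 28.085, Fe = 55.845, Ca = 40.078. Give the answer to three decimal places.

CaO (M=56.077): mol = 0.59436; Ca = 0.59436, O = 0.59436.
FeO (M=71.844): mol = 0.39252; Fe = 0.39252, O = 0.39252.
SiO2 (M=60.083): mol = 0.59501; Si = 0.59501, O = 1.19002.
ΣO = 2.17690; factor = 12/ΣO = 5.51243.
Ca apfu = 0.59436 × 5.51243 = 3.276.

3.276 Ca apfu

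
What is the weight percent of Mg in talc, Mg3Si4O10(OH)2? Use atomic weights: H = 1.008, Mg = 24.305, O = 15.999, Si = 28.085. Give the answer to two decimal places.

M(Mg3Si4O10(OH)2) = 379.259 g/mol.
Mg contributes 3 × 24.305 = 72.915 g per mole.
72.915/379.259 = 0.1923 → 19.23%.

19.23 wt%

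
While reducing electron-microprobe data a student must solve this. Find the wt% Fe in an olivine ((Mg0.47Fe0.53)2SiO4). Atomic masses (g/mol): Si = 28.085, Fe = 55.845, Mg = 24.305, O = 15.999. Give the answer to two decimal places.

34.00 weight percent

Formula mass = 0.94·24.305 + 1.06·55.845 + 1·28.085 + 4·15.999 = 174.123 g/mol, of which 59.196 g is Fe.
So Fe makes up 59.196/174.123 = 0.3400 of the mass, i.e. 34.00%.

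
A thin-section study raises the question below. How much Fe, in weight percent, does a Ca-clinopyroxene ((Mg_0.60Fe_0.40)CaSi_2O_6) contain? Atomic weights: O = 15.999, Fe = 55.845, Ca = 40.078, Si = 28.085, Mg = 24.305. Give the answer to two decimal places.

Formula mass = 0.60×24.305 + 0.40×55.845 + 1×40.078 + 2×28.085 + 6×15.999 = 229.163 g/mol, of which 22.338 g is Fe.
So Fe makes up 22.338/229.163 = 0.0975 of the mass, i.e. 9.75%.

9.75 weight percent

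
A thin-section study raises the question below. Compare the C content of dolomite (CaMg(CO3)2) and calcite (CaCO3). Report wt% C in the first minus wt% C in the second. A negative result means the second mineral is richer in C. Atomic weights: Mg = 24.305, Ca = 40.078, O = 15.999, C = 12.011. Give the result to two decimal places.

C in CaMg(CO3)2: molar mass 184.399 g/mol; 2×12.011 = 24.022 g → 13.03 wt%.
C in CaCO3: molar mass 100.086 g/mol; 1×12.011 = 12.011 g → 12.00 wt%.
Difference = 13.03 − 12.00 = 1.03 percentage points.

1.03 percentage points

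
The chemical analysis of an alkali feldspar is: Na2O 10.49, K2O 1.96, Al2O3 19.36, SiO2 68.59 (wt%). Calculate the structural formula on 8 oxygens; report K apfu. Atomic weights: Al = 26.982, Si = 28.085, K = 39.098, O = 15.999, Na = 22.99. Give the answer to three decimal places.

10.49 wt% Na2O ÷ 61.979 g/mol = 0.16925 mol, giving 0.33850 Na and 0.16925 O.
1.96 wt% K2O ÷ 94.195 g/mol = 0.02081 mol, giving 0.04162 K and 0.02081 O.
19.36 wt% Al2O3 ÷ 101.961 g/mol = 0.18988 mol, giving 0.37976 Al and 0.56964 O.
68.59 wt% SiO2 ÷ 60.083 g/mol = 1.14159 mol, giving 1.14159 Si and 2.28318 O.
Oxygen sums to 3.04288; scaling by 8/3.04288 = 2.62909 puts the formula on 8 O.
K: 0.04162 × 2.62909 = 0.109 atoms per formula unit.

0.109 K apfu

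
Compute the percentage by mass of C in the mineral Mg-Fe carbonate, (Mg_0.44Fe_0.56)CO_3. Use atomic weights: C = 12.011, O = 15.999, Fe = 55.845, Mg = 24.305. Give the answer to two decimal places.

Molar mass of (Mg_0.44Fe_0.56)CO_3: 0.44·24.305 + 0.56·55.845 + 1·12.011 + 3·15.999 = 101.975 g/mol.
Mass of C per formula unit: 1 × 12.011 = 12.011 g.
Weight fraction C = 12.011 / 101.975 = 0.1178.

11.78 weight percent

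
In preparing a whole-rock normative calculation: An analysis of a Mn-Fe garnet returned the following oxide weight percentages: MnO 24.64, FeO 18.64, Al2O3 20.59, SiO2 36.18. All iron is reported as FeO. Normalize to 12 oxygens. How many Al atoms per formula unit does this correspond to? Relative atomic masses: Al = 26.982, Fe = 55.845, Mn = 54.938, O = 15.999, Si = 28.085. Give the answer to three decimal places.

2.005 Al apfu

MnO: 24.64/70.937 = 0.34735 mol → 0.34735 mol Mn, 0.34735 mol O.
FeO: 18.64/71.844 = 0.25945 mol → 0.25945 mol Fe, 0.25945 mol O.
Al2O3: 20.59/101.961 = 0.20194 mol → 0.40388 mol Al, 0.60582 mol O.
SiO2: 36.18/60.083 = 0.60217 mol → 0.60217 mol Si, 1.20434 mol O.
Total oxygen = 2.41696 mol. Normalization factor = 12/2.41696 = 4.96491.
Al per 12 O = 0.40388 × 4.96491 = 2.005.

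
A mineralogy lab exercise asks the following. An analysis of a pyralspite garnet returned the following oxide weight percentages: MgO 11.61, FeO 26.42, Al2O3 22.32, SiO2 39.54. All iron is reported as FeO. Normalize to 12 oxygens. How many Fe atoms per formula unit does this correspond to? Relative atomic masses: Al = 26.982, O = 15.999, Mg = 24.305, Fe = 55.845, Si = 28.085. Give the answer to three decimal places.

1.679 Fe apfu

MgO: 11.61/40.304 = 0.28806 mol → 0.28806 mol Mg, 0.28806 mol O.
FeO: 26.42/71.844 = 0.36774 mol → 0.36774 mol Fe, 0.36774 mol O.
Al2O3: 22.32/101.961 = 0.21891 mol → 0.43782 mol Al, 0.65673 mol O.
SiO2: 39.54/60.083 = 0.65809 mol → 0.65809 mol Si, 1.31618 mol O.
Total oxygen = 2.62871 mol. Normalization factor = 12/2.62871 = 4.56498.
Fe per 12 O = 0.36774 × 4.56498 = 1.679.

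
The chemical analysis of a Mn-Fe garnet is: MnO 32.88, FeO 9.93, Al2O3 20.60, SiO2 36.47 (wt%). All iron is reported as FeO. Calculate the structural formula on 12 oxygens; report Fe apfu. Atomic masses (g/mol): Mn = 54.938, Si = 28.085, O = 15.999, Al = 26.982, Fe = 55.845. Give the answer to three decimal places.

32.88 wt% MnO ÷ 70.937 g/mol = 0.46351 mol, giving 0.46351 Mn and 0.46351 O.
9.93 wt% FeO ÷ 71.844 g/mol = 0.13822 mol, giving 0.13822 Fe and 0.13822 O.
20.60 wt% Al2O3 ÷ 101.961 g/mol = 0.20204 mol, giving 0.40408 Al and 0.60612 O.
36.47 wt% SiO2 ÷ 60.083 g/mol = 0.60699 mol, giving 0.60699 Si and 1.21398 O.
Oxygen sums to 2.42183; scaling by 12/2.42183 = 4.95493 puts the formula on 12 O.
Fe: 0.13822 × 4.95493 = 0.685 atoms per formula unit.

0.685 Fe apfu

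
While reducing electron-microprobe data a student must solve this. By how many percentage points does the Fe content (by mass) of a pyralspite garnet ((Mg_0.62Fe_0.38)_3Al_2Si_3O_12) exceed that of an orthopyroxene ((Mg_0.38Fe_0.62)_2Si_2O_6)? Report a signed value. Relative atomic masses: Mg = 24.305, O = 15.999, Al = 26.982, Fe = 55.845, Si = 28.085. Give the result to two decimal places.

First mineral: 63.663 g Fe in 439.078 g formula = 14.50 wt% Fe.
Second mineral: 69.248 g Fe in 239.884 g formula = 28.87 wt% Fe.
14.50% − 28.87% gives a difference of -14.37 percentage points.

-14.37 percentage points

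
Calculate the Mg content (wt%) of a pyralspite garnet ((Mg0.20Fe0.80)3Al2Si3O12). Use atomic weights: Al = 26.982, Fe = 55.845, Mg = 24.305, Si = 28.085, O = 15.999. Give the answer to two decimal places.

M((Mg0.20Fe0.80)3Al2Si3O12) = 478.818 g/mol.
Mg contributes 0.60 × 24.305 = 14.583 g per mole.
14.583/478.818 = 0.0305 → 3.05%.

3.05 wt%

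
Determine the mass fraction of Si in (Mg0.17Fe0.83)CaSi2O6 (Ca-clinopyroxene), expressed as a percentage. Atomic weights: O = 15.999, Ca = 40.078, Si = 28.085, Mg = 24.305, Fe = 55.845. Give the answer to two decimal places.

23.14 mass %

Molar mass of (Mg0.17Fe0.83)CaSi2O6: 0.17×24.305 + 0.83×55.845 + 1×40.078 + 2×28.085 + 6×15.999 = 242.725 g/mol.
Mass of Si per formula unit: 2 × 28.085 = 56.170 g.
Weight fraction Si = 56.170 / 242.725 = 0.2314.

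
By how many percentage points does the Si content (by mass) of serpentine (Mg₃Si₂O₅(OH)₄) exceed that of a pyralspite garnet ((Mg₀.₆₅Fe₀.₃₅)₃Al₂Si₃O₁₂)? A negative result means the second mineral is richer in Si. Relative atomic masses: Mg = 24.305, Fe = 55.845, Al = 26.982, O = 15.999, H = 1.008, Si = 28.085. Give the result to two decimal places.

0.96 percentage points

Si in Mg₃Si₂O₅(OH)₄: molar mass 277.108 g/mol; 2×28.085 = 56.170 g → 20.27 wt%.
Si in (Mg₀.₆₅Fe₀.₃₅)₃Al₂Si₃O₁₂: molar mass 436.239 g/mol; 3×28.085 = 84.255 g → 19.31 wt%.
Difference = 20.27 − 19.31 = 0.96 percentage points.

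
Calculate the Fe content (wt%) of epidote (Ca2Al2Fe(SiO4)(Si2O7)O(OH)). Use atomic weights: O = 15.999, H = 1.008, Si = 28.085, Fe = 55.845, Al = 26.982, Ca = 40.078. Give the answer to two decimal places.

Formula mass = 2*40.078 + 2*26.982 + 1*55.845 + 3*28.085 + 13*15.999 + 1*1.008 = 483.215 g/mol, of which 55.845 g is Fe.
So Fe makes up 55.845/483.215 = 0.1156 of the mass, i.e. 11.56%.

11.56 wt%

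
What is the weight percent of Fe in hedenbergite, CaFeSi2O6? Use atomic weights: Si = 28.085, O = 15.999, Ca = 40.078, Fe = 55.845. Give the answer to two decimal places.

22.51 wt%

M(CaFeSi2O6) = 248.087 g/mol.
Fe contributes 1 × 55.845 = 55.845 g per mole.
55.845/248.087 = 0.2251 → 22.51%.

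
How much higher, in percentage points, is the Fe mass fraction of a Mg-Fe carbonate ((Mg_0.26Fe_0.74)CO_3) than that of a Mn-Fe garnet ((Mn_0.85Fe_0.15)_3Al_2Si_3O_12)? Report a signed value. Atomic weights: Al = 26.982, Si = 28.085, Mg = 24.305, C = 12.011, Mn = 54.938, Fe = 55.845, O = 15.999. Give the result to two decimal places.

33.32 percentage points

First mineral: 41.325 g Fe in 107.653 g formula = 38.39 wt% Fe.
Second mineral: 25.130 g Fe in 495.429 g formula = 5.07 wt% Fe.
38.39% − 5.07% gives a difference of 33.32 percentage points.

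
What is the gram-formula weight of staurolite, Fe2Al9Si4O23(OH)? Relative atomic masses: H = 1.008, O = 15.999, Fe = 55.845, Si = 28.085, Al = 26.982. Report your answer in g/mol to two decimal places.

851.85 g/mol

M = 2*55.845 + 9*26.982 + 4*28.085 + 24*15.999 + 1*1.008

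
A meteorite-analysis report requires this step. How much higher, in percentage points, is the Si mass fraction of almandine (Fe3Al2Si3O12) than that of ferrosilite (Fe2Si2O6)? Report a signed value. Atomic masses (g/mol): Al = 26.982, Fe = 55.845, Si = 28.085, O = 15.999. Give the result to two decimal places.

-4.36 percentage points

Si in Fe3Al2Si3O12: molar mass 497.742 g/mol; 3×28.085 = 84.255 g → 16.93 wt%.
Si in Fe2Si2O6: molar mass 263.854 g/mol; 2×28.085 = 56.170 g → 21.29 wt%.
Difference = 16.93 − 21.29 = -4.36 percentage points.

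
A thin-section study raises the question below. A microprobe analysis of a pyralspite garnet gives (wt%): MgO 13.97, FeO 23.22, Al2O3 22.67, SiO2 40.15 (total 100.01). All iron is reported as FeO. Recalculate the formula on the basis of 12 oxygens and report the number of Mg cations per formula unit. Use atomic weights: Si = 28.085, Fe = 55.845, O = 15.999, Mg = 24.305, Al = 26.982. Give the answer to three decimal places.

MgO (M=40.304): mol = 0.34662; Mg = 0.34662, O = 0.34662.
FeO (M=71.844): mol = 0.32320; Fe = 0.32320, O = 0.32320.
Al2O3 (M=101.961): mol = 0.22234; Al = 0.44468, O = 0.66702.
SiO2 (M=60.083): mol = 0.66824; Si = 0.66824, O = 1.33648.
ΣO = 2.67332; factor = 12/ΣO = 4.48880.
Mg apfu = 0.34662 × 4.48880 = 1.556.

1.556 Mg apfu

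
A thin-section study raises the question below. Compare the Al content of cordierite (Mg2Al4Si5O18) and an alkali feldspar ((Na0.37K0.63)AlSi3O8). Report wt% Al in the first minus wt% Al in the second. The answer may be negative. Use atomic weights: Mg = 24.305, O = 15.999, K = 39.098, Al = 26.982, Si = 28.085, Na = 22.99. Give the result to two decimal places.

M(Mg2Al4Si5O18) = 584.945 g/mol, so wt% Al = 107.928/584.945 × 100 = 18.45%.
M((Na0.37K0.63)AlSi3O8) = 272.367 g/mol, so wt% Al = 26.982/272.367 × 100 = 9.91%.
18.45 − 9.91 = 8.54 pp.

8.54 percentage points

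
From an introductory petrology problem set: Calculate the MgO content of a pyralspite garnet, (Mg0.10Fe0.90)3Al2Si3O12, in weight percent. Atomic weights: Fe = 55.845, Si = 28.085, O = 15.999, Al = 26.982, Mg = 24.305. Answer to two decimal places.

Molar mass of (Mg0.10Fe0.90)3Al2Si3O12 = 0.30·24.305 + 2.70·55.845 + 2·26.982 + 3·28.085 + 12·15.999 = 488.280 g/mol.
Each formula unit contains 0.30 Mg, equivalent to 0.30/1 = 0.3000 mol MgO.
M(MgO) = 1×24.305 + 1×15.999 = 40.304 g/mol.
Mass of MgO per formula unit = 0.3000 × 40.304 = 12.091 g.
MgO wt% = 12.091 / 488.280 × 100 = 2.48%.

2.48 wt%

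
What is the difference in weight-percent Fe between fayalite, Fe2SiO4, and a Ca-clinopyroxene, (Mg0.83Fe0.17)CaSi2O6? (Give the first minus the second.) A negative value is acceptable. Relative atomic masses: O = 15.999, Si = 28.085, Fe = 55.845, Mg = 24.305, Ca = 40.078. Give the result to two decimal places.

50.53 percentage points

M(Fe2SiO4) = 203.771 g/mol, so wt% Fe = 111.690/203.771 × 100 = 54.81%.
M((Mg0.83Fe0.17)CaSi2O6) = 221.909 g/mol, so wt% Fe = 9.494/221.909 × 100 = 4.28%.
54.81 − 4.28 = 50.53 pp.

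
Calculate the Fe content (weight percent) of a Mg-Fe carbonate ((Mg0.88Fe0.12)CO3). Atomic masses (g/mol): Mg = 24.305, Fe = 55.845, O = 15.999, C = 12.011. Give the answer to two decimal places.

Formula mass = 0.88*24.305 + 0.12*55.845 + 1*12.011 + 3*15.999 = 88.098 g/mol, of which 6.701 g is Fe.
So Fe makes up 6.701/88.098 = 0.0761 of the mass, i.e. 7.61%.

7.61 weight percent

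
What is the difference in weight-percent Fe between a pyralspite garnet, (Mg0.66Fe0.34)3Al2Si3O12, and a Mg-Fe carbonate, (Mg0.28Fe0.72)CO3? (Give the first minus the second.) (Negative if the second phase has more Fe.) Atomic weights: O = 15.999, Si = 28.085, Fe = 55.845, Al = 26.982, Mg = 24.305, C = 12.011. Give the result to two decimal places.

-24.48 percentage points

Fe in (Mg0.66Fe0.34)3Al2Si3O12: molar mass 435.293 g/mol; 1.02×55.845 = 56.962 g → 13.09 wt%.
Fe in (Mg0.28Fe0.72)CO3: molar mass 107.022 g/mol; 0.72×55.845 = 40.208 g → 37.57 wt%.
Difference = 13.09 − 37.57 = -24.48 percentage points.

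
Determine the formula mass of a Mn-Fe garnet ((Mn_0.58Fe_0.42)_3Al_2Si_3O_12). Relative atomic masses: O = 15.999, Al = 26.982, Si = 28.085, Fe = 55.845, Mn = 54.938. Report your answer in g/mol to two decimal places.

Mn: 1.74 × 54.938 = 95.5921
Fe: 1.26 × 55.845 = 70.3647
Al: 2 × 26.982 = 53.9640
Si: 3 × 28.085 = 84.2550
O: 12 × 15.999 = 191.9880
Summing the contributions gives the formula mass.

496.16 g/mol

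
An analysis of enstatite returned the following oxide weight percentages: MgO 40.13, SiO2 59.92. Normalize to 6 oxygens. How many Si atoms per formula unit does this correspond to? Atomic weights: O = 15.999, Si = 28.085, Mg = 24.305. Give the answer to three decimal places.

2.001 Si apfu

MgO: 40.13/40.304 = 0.99568 mol → 0.99568 mol Mg, 0.99568 mol O.
SiO2: 59.92/60.083 = 0.99729 mol → 0.99729 mol Si, 1.99458 mol O.
Total oxygen = 2.99026 mol. Normalization factor = 6/2.99026 = 2.00651.
Si per 6 O = 0.99729 × 2.00651 = 2.001.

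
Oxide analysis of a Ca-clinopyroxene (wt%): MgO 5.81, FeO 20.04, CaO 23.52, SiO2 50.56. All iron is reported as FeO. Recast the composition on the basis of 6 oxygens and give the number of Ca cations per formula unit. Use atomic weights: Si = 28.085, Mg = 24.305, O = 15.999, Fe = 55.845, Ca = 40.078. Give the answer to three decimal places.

0.996 Ca apfu

MgO: 5.81/40.304 = 0.14415 mol → 0.14415 mol Mg, 0.14415 mol O.
FeO: 20.04/71.844 = 0.27894 mol → 0.27894 mol Fe, 0.27894 mol O.
CaO: 23.52/56.077 = 0.41942 mol → 0.41942 mol Ca, 0.41942 mol O.
SiO2: 50.56/60.083 = 0.84150 mol → 0.84150 mol Si, 1.68300 mol O.
Total oxygen = 2.52551 mol. Normalization factor = 6/2.52551 = 2.37576.
Ca per 6 O = 0.41942 × 2.37576 = 0.996.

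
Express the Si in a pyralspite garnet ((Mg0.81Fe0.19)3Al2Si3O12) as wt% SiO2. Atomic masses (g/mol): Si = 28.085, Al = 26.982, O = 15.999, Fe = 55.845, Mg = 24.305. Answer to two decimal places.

42.80 wt%

Formula mass = 421.100 g/mol.
3 Si → 3.0000 mol SiO2 per formula unit; M(SiO2) = 60.083, so SiO2 mass = 180.249 g.
180.249/421.100 × 100 = 42.80 wt%.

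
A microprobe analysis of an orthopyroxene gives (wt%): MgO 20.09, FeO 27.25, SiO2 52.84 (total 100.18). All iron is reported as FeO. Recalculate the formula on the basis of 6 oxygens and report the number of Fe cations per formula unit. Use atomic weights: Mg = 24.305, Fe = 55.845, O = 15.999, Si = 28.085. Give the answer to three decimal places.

0.863 Fe apfu

20.09 wt% MgO ÷ 40.304 g/mol = 0.49846 mol, giving 0.49846 Mg and 0.49846 O.
27.25 wt% FeO ÷ 71.844 g/mol = 0.37929 mol, giving 0.37929 Fe and 0.37929 O.
52.84 wt% SiO2 ÷ 60.083 g/mol = 0.87945 mol, giving 0.87945 Si and 1.75890 O.
Oxygen sums to 2.63665; scaling by 6/2.63665 = 2.27561 puts the formula on 6 O.
Fe: 0.37929 × 2.27561 = 0.863 atoms per formula unit.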